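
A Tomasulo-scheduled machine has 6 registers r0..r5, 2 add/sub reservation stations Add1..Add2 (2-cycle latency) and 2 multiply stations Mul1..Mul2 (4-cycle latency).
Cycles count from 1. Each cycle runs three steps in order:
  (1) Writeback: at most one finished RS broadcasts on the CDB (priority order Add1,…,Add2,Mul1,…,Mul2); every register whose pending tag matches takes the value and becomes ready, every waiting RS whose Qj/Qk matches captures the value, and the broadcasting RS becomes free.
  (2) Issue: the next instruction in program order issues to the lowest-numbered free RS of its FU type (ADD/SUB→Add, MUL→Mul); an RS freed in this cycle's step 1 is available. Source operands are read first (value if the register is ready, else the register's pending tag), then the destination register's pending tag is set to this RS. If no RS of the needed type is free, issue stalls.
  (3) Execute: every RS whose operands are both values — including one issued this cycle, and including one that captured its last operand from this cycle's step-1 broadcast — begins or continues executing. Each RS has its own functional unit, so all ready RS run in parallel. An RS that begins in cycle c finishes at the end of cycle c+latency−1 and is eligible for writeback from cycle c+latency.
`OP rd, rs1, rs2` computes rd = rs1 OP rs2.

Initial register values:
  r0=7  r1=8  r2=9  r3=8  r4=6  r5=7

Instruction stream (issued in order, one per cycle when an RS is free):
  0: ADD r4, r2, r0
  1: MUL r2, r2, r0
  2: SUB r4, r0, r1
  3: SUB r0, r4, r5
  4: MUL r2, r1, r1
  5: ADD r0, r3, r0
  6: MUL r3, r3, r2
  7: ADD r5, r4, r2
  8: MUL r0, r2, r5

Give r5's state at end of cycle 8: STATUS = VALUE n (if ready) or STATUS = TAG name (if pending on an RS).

cycle 1: issue ADD r4<-Add1 // r0:7,r1:8,r2:9,r3:8,r4:Add1,r5:7
cycle 2: issue MUL r2<-Mul1 // r0:7,r1:8,r2:Mul1,r3:8,r4:Add1,r5:7
cycle 3: CDB Add1=16; issue SUB r4<-Add1 // r0:7,r1:8,r2:Mul1,r3:8,r4:Add1,r5:7
cycle 4: issue SUB r0<-Add2 // r0:Add2,r1:8,r2:Mul1,r3:8,r4:Add1,r5:7
cycle 5: CDB Add1=-1; issue MUL r2<-Mul2 // r0:Add2,r1:8,r2:Mul2,r3:8,r4:-1,r5:7
cycle 6: CDB Mul1=63; issue ADD r0<-Add1 // r0:Add1,r1:8,r2:Mul2,r3:8,r4:-1,r5:7
cycle 7: CDB Add2=-8; issue MUL r3<-Mul1 // r0:Add1,r1:8,r2:Mul2,r3:Mul1,r4:-1,r5:7
cycle 8: issue ADD r5<-Add2 // r0:Add1,r1:8,r2:Mul2,r3:Mul1,r4:-1,r5:Add2

STATUS = TAG Add2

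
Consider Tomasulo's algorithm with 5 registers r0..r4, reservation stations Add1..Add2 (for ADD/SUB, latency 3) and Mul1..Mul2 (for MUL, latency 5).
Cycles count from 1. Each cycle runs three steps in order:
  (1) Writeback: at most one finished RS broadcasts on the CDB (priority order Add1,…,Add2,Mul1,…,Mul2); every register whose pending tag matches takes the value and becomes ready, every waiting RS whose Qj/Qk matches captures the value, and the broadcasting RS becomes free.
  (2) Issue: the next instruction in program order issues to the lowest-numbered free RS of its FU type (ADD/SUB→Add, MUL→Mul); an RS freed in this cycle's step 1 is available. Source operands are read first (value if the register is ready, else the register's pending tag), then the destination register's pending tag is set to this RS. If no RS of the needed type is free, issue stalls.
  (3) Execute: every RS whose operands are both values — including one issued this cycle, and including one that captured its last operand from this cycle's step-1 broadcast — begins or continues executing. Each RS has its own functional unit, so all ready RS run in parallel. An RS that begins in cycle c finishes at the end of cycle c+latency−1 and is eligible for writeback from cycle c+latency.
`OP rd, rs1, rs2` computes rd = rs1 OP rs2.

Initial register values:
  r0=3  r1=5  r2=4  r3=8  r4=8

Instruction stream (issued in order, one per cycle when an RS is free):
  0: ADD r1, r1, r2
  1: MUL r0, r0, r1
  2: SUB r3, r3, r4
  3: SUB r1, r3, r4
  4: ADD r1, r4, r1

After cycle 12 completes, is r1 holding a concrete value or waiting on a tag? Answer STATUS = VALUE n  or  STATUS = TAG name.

STATUS = VALUE 0

cycle 1: issue ADD r1<-Add1 // r0:3,r1:Add1,r2:4,r3:8,r4:8
cycle 2: issue MUL r0<-Mul1 // r0:Mul1,r1:Add1,r2:4,r3:8,r4:8
cycle 3: issue SUB r3<-Add2 // r0:Mul1,r1:Add1,r2:4,r3:Add2,r4:8
cycle 4: CDB Add1=9; issue SUB r1<-Add1 // r0:Mul1,r1:Add1,r2:4,r3:Add2,r4:8
cycle 5: stall // r0:Mul1,r1:Add1,r2:4,r3:Add2,r4:8
cycle 6: CDB Add2=0; issue ADD r1<-Add2 // r0:Mul1,r1:Add2,r2:4,r3:0,r4:8
cycle 7: - // r0:Mul1,r1:Add2,r2:4,r3:0,r4:8
cycle 8: - // r0:Mul1,r1:Add2,r2:4,r3:0,r4:8
cycle 9: CDB Add1=-8 // r0:Mul1,r1:Add2,r2:4,r3:0,r4:8
cycle 10: CDB Mul1=27 // r0:27,r1:Add2,r2:4,r3:0,r4:8
cycle 11: - // r0:27,r1:Add2,r2:4,r3:0,r4:8
cycle 12: CDB Add2=0 // r0:27,r1:0,r2:4,r3:0,r4:8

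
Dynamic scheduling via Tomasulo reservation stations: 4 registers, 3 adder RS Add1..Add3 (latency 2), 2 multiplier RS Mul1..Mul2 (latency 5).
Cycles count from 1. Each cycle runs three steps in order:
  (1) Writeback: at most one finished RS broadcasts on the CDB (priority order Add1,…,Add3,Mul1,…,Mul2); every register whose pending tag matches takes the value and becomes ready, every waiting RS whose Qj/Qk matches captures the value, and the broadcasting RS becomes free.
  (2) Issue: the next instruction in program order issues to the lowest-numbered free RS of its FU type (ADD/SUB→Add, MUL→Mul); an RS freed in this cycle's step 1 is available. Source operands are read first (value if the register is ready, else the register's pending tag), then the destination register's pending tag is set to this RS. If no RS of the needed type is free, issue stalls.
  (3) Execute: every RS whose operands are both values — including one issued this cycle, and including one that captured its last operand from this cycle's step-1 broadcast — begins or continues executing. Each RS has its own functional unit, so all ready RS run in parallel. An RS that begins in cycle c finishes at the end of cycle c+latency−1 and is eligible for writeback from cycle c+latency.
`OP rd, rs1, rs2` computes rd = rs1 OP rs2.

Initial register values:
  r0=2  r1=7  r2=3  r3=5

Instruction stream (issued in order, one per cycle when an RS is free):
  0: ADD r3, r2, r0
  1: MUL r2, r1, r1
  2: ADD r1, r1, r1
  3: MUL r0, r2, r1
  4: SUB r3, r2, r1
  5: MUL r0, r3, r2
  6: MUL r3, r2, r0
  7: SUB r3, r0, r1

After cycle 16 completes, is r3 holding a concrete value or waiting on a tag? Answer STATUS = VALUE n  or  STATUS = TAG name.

STATUS = VALUE 1701

c1: issue ADD r3<-Add1 | r0:2,r1:7,r2:3,r3:Add1
c2: issue MUL r2<-Mul1 | r0:2,r1:7,r2:Mul1,r3:Add1
c3: CDB Add1=5; issue ADD r1<-Add1 | r0:2,r1:Add1,r2:Mul1,r3:5
c4: issue MUL r0<-Mul2 | r0:Mul2,r1:Add1,r2:Mul1,r3:5
c5: CDB Add1=14; issue SUB r3<-Add1 | r0:Mul2,r1:14,r2:Mul1,r3:Add1
c6: stall | r0:Mul2,r1:14,r2:Mul1,r3:Add1
c7: CDB Mul1=49; issue MUL r0<-Mul1 | r0:Mul1,r1:14,r2:49,r3:Add1
c8: stall | r0:Mul1,r1:14,r2:49,r3:Add1
c9: CDB Add1=35; stall | r0:Mul1,r1:14,r2:49,r3:35
c10: stall | r0:Mul1,r1:14,r2:49,r3:35
c11: stall | r0:Mul1,r1:14,r2:49,r3:35
c12: CDB Mul2=686; issue MUL r3<-Mul2 | r0:Mul1,r1:14,r2:49,r3:Mul2
c13: issue SUB r3<-Add1 | r0:Mul1,r1:14,r2:49,r3:Add1
c14: CDB Mul1=1715 | r0:1715,r1:14,r2:49,r3:Add1
c15: - | r0:1715,r1:14,r2:49,r3:Add1
c16: CDB Add1=1701 | r0:1715,r1:14,r2:49,r3:1701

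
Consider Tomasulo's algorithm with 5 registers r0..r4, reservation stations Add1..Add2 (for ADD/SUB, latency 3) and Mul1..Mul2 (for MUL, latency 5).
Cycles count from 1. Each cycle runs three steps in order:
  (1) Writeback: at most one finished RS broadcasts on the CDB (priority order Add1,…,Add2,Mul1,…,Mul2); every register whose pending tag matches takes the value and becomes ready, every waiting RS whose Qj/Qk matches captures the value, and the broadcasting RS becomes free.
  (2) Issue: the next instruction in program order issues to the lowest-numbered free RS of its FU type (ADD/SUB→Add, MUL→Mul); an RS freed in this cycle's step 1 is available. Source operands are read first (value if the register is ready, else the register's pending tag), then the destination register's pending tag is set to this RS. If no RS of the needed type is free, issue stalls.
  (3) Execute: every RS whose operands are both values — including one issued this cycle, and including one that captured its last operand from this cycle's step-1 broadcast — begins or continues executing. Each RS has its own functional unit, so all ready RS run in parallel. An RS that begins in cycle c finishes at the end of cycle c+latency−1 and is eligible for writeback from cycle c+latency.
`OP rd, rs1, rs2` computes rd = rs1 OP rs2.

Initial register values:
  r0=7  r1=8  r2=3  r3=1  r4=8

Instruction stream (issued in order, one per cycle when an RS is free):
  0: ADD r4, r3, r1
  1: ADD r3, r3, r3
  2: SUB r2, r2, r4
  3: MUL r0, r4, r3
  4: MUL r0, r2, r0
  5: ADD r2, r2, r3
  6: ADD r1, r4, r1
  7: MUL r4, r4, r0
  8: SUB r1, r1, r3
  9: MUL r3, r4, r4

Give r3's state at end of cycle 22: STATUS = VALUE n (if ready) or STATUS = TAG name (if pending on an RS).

STATUS = TAG Mul2

cycle 1: issue ADD r4<-Add1 // r0:7,r1:8,r2:3,r3:1,r4:Add1
cycle 2: issue ADD r3<-Add2 // r0:7,r1:8,r2:3,r3:Add2,r4:Add1
cycle 3: stall // r0:7,r1:8,r2:3,r3:Add2,r4:Add1
cycle 4: CDB Add1=9; issue SUB r2<-Add1 // r0:7,r1:8,r2:Add1,r3:Add2,r4:9
cycle 5: CDB Add2=2; issue MUL r0<-Mul1 // r0:Mul1,r1:8,r2:Add1,r3:2,r4:9
cycle 6: issue MUL r0<-Mul2 // r0:Mul2,r1:8,r2:Add1,r3:2,r4:9
cycle 7: CDB Add1=-6; issue ADD r2<-Add1 // r0:Mul2,r1:8,r2:Add1,r3:2,r4:9
cycle 8: issue ADD r1<-Add2 // r0:Mul2,r1:Add2,r2:Add1,r3:2,r4:9
cycle 9: stall // r0:Mul2,r1:Add2,r2:Add1,r3:2,r4:9
cycle 10: CDB Add1=-4; stall // r0:Mul2,r1:Add2,r2:-4,r3:2,r4:9
cycle 11: CDB Add2=17; stall // r0:Mul2,r1:17,r2:-4,r3:2,r4:9
cycle 12: CDB Mul1=18; issue MUL r4<-Mul1 // r0:Mul2,r1:17,r2:-4,r3:2,r4:Mul1
cycle 13: issue SUB r1<-Add1 // r0:Mul2,r1:Add1,r2:-4,r3:2,r4:Mul1
cycle 14: stall // r0:Mul2,r1:Add1,r2:-4,r3:2,r4:Mul1
cycle 15: stall // r0:Mul2,r1:Add1,r2:-4,r3:2,r4:Mul1
cycle 16: CDB Add1=15; stall // r0:Mul2,r1:15,r2:-4,r3:2,r4:Mul1
cycle 17: CDB Mul2=-108; issue MUL r3<-Mul2 // r0:-108,r1:15,r2:-4,r3:Mul2,r4:Mul1
cycle 18: - // r0:-108,r1:15,r2:-4,r3:Mul2,r4:Mul1
cycle 19: - // r0:-108,r1:15,r2:-4,r3:Mul2,r4:Mul1
cycle 20: - // r0:-108,r1:15,r2:-4,r3:Mul2,r4:Mul1
cycle 21: - // r0:-108,r1:15,r2:-4,r3:Mul2,r4:Mul1
cycle 22: CDB Mul1=-972 // r0:-108,r1:15,r2:-4,r3:Mul2,r4:-972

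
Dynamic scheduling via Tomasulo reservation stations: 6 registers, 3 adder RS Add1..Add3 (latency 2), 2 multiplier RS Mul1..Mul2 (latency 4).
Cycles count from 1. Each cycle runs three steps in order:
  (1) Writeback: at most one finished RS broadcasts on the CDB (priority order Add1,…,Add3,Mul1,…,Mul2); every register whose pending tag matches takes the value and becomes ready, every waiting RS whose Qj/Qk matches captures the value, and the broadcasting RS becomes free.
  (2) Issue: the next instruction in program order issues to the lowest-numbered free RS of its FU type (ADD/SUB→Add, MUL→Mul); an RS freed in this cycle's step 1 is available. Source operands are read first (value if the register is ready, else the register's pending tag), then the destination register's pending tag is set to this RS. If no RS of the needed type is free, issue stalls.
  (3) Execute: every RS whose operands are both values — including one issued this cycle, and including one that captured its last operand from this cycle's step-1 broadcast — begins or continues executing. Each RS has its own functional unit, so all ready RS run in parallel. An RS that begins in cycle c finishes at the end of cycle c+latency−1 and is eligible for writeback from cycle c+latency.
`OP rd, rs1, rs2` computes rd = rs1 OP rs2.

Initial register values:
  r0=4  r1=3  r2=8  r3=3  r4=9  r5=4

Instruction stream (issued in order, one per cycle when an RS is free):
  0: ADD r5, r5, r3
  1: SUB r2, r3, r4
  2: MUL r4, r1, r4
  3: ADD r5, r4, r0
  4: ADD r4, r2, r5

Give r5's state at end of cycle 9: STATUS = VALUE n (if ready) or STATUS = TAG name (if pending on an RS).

cycle 1: issue ADD r5<-Add1 // r0:4,r1:3,r2:8,r3:3,r4:9,r5:Add1
cycle 2: issue SUB r2<-Add2 // r0:4,r1:3,r2:Add2,r3:3,r4:9,r5:Add1
cycle 3: CDB Add1=7; issue MUL r4<-Mul1 // r0:4,r1:3,r2:Add2,r3:3,r4:Mul1,r5:7
cycle 4: CDB Add2=-6; issue ADD r5<-Add1 // r0:4,r1:3,r2:-6,r3:3,r4:Mul1,r5:Add1
cycle 5: issue ADD r4<-Add2 // r0:4,r1:3,r2:-6,r3:3,r4:Add2,r5:Add1
cycle 6: - // r0:4,r1:3,r2:-6,r3:3,r4:Add2,r5:Add1
cycle 7: CDB Mul1=27 // r0:4,r1:3,r2:-6,r3:3,r4:Add2,r5:Add1
cycle 8: - // r0:4,r1:3,r2:-6,r3:3,r4:Add2,r5:Add1
cycle 9: CDB Add1=31 // r0:4,r1:3,r2:-6,r3:3,r4:Add2,r5:31

STATUS = VALUE 31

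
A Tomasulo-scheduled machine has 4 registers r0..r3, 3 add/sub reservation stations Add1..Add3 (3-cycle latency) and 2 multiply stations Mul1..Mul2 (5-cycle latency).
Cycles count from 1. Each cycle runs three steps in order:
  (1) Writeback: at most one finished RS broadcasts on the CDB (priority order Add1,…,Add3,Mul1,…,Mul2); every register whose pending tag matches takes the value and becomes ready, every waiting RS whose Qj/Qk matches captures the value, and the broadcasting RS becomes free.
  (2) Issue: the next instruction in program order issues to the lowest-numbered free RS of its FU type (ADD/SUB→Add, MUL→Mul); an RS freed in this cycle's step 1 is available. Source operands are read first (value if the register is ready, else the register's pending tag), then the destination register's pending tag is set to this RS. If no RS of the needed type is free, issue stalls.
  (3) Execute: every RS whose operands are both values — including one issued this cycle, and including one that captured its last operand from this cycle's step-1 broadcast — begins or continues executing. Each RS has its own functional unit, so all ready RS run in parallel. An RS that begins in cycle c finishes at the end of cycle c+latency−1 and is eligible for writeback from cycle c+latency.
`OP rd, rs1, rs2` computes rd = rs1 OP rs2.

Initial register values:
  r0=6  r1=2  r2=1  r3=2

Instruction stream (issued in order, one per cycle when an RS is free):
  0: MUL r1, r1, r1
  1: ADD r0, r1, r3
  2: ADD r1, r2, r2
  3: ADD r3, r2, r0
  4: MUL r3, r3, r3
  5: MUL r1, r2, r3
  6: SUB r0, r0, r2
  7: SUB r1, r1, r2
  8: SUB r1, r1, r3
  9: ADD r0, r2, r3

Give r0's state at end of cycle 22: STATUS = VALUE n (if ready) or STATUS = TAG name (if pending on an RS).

cycle 1: issue MUL r1<-Mul1 // r0:6,r1:Mul1,r2:1,r3:2
cycle 2: issue ADD r0<-Add1 // r0:Add1,r1:Mul1,r2:1,r3:2
cycle 3: issue ADD r1<-Add2 // r0:Add1,r1:Add2,r2:1,r3:2
cycle 4: issue ADD r3<-Add3 // r0:Add1,r1:Add2,r2:1,r3:Add3
cycle 5: issue MUL r3<-Mul2 // r0:Add1,r1:Add2,r2:1,r3:Mul2
cycle 6: CDB Add2=2; stall // r0:Add1,r1:2,r2:1,r3:Mul2
cycle 7: CDB Mul1=4; issue MUL r1<-Mul1 // r0:Add1,r1:Mul1,r2:1,r3:Mul2
cycle 8: issue SUB r0<-Add2 // r0:Add2,r1:Mul1,r2:1,r3:Mul2
cycle 9: stall // r0:Add2,r1:Mul1,r2:1,r3:Mul2
cycle 10: CDB Add1=6; issue SUB r1<-Add1 // r0:Add2,r1:Add1,r2:1,r3:Mul2
cycle 11: stall // r0:Add2,r1:Add1,r2:1,r3:Mul2
cycle 12: stall // r0:Add2,r1:Add1,r2:1,r3:Mul2
cycle 13: CDB Add2=5; issue SUB r1<-Add2 // r0:5,r1:Add2,r2:1,r3:Mul2
cycle 14: CDB Add3=7; issue ADD r0<-Add3 // r0:Add3,r1:Add2,r2:1,r3:Mul2
cycle 15: - // r0:Add3,r1:Add2,r2:1,r3:Mul2
cycle 16: - // r0:Add3,r1:Add2,r2:1,r3:Mul2
cycle 17: - // r0:Add3,r1:Add2,r2:1,r3:Mul2
cycle 18: - // r0:Add3,r1:Add2,r2:1,r3:Mul2
cycle 19: CDB Mul2=49 // r0:Add3,r1:Add2,r2:1,r3:49
cycle 20: - // r0:Add3,r1:Add2,r2:1,r3:49
cycle 21: - // r0:Add3,r1:Add2,r2:1,r3:49
cycle 22: CDB Add3=50 // r0:50,r1:Add2,r2:1,r3:49

STATUS = VALUE 50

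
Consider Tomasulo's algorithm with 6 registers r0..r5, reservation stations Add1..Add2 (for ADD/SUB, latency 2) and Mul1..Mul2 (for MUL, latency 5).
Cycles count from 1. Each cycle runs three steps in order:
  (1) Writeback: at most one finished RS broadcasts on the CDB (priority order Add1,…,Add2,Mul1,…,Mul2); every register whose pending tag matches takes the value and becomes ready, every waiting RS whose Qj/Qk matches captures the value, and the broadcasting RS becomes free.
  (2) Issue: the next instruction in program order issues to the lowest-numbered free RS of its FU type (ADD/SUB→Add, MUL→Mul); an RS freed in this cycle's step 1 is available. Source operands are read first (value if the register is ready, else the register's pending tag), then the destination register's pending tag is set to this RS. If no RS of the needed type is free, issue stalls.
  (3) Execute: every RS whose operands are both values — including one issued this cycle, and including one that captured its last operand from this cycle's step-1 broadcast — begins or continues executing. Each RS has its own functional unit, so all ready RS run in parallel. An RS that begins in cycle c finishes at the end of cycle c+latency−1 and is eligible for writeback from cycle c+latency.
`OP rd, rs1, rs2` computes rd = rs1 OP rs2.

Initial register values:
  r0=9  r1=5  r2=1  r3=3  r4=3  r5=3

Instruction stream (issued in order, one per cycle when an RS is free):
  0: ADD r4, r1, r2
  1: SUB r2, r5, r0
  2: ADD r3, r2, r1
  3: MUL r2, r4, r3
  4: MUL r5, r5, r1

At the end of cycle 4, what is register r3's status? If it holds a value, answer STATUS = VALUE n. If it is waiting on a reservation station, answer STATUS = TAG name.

c1: issue ADD r4<-Add1 | r0:9,r1:5,r2:1,r3:3,r4:Add1,r5:3
c2: issue SUB r2<-Add2 | r0:9,r1:5,r2:Add2,r3:3,r4:Add1,r5:3
c3: CDB Add1=6; issue ADD r3<-Add1 | r0:9,r1:5,r2:Add2,r3:Add1,r4:6,r5:3
c4: CDB Add2=-6; issue MUL r2<-Mul1 | r0:9,r1:5,r2:Mul1,r3:Add1,r4:6,r5:3

STATUS = TAG Add1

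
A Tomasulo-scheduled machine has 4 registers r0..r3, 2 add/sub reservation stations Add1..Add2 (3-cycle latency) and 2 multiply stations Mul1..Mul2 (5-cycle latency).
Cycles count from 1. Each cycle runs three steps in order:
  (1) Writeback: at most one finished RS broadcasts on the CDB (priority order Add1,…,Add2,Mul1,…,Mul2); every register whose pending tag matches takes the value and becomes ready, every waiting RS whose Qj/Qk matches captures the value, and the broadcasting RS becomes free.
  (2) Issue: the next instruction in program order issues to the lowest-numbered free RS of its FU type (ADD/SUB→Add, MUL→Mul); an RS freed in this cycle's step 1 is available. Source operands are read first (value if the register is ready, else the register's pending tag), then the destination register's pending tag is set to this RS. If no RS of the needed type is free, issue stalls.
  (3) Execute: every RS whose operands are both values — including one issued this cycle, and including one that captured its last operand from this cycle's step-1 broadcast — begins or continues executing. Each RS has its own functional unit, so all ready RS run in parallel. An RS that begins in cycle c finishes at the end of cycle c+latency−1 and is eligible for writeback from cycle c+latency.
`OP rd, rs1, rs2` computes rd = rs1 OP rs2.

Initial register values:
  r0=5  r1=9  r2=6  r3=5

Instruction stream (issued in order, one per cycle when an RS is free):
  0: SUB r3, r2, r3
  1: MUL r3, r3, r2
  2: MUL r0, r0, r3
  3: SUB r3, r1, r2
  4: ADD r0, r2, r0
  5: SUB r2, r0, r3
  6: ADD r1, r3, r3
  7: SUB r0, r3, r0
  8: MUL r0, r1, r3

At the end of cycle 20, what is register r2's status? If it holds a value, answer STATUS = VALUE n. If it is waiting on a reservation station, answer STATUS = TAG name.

c1: issue SUB r3<-Add1 | r0:5,r1:9,r2:6,r3:Add1
c2: issue MUL r3<-Mul1 | r0:5,r1:9,r2:6,r3:Mul1
c3: issue MUL r0<-Mul2 | r0:Mul2,r1:9,r2:6,r3:Mul1
c4: CDB Add1=1; issue SUB r3<-Add1 | r0:Mul2,r1:9,r2:6,r3:Add1
c5: issue ADD r0<-Add2 | r0:Add2,r1:9,r2:6,r3:Add1
c6: stall | r0:Add2,r1:9,r2:6,r3:Add1
c7: CDB Add1=3; issue SUB r2<-Add1 | r0:Add2,r1:9,r2:Add1,r3:3
c8: stall | r0:Add2,r1:9,r2:Add1,r3:3
c9: CDB Mul1=6; stall | r0:Add2,r1:9,r2:Add1,r3:3
c10: stall | r0:Add2,r1:9,r2:Add1,r3:3
c11: stall | r0:Add2,r1:9,r2:Add1,r3:3
c12: stall | r0:Add2,r1:9,r2:Add1,r3:3
c13: stall | r0:Add2,r1:9,r2:Add1,r3:3
c14: CDB Mul2=30; stall | r0:Add2,r1:9,r2:Add1,r3:3
c15: stall | r0:Add2,r1:9,r2:Add1,r3:3
c16: stall | r0:Add2,r1:9,r2:Add1,r3:3
c17: CDB Add2=36; issue ADD r1<-Add2 | r0:36,r1:Add2,r2:Add1,r3:3
c18: stall | r0:36,r1:Add2,r2:Add1,r3:3
c19: stall | r0:36,r1:Add2,r2:Add1,r3:3
c20: CDB Add1=33; issue SUB r0<-Add1 | r0:Add1,r1:Add2,r2:33,r3:3

STATUS = VALUE 33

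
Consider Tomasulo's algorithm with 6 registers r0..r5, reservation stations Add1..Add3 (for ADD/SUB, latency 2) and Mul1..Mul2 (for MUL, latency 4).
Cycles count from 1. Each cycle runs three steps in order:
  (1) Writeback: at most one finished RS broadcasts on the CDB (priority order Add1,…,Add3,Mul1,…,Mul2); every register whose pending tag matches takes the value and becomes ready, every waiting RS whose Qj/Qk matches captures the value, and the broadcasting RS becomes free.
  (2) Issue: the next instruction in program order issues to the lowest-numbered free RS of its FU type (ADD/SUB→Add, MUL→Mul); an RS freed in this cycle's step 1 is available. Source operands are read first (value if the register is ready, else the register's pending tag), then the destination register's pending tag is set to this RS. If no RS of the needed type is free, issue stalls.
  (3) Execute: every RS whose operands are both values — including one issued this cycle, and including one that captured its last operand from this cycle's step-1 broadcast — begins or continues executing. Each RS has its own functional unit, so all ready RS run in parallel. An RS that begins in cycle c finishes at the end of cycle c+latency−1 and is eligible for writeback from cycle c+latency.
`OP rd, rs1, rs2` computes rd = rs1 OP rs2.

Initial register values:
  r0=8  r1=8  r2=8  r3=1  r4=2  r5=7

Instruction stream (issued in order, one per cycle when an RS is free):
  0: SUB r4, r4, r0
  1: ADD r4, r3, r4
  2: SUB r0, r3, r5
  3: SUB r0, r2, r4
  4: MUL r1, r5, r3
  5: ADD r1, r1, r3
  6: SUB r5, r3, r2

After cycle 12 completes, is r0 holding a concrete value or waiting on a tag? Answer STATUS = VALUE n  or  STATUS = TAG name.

STATUS = VALUE 13

cycle 1: issue SUB r4<-Add1 // r0:8,r1:8,r2:8,r3:1,r4:Add1,r5:7
cycle 2: issue ADD r4<-Add2 // r0:8,r1:8,r2:8,r3:1,r4:Add2,r5:7
cycle 3: CDB Add1=-6; issue SUB r0<-Add1 // r0:Add1,r1:8,r2:8,r3:1,r4:Add2,r5:7
cycle 4: issue SUB r0<-Add3 // r0:Add3,r1:8,r2:8,r3:1,r4:Add2,r5:7
cycle 5: CDB Add1=-6; issue MUL r1<-Mul1 // r0:Add3,r1:Mul1,r2:8,r3:1,r4:Add2,r5:7
cycle 6: CDB Add2=-5; issue ADD r1<-Add1 // r0:Add3,r1:Add1,r2:8,r3:1,r4:-5,r5:7
cycle 7: issue SUB r5<-Add2 // r0:Add3,r1:Add1,r2:8,r3:1,r4:-5,r5:Add2
cycle 8: CDB Add3=13 // r0:13,r1:Add1,r2:8,r3:1,r4:-5,r5:Add2
cycle 9: CDB Add2=-7 // r0:13,r1:Add1,r2:8,r3:1,r4:-5,r5:-7
cycle 10: CDB Mul1=7 // r0:13,r1:Add1,r2:8,r3:1,r4:-5,r5:-7
cycle 11: - // r0:13,r1:Add1,r2:8,r3:1,r4:-5,r5:-7
cycle 12: CDB Add1=8 // r0:13,r1:8,r2:8,r3:1,r4:-5,r5:-7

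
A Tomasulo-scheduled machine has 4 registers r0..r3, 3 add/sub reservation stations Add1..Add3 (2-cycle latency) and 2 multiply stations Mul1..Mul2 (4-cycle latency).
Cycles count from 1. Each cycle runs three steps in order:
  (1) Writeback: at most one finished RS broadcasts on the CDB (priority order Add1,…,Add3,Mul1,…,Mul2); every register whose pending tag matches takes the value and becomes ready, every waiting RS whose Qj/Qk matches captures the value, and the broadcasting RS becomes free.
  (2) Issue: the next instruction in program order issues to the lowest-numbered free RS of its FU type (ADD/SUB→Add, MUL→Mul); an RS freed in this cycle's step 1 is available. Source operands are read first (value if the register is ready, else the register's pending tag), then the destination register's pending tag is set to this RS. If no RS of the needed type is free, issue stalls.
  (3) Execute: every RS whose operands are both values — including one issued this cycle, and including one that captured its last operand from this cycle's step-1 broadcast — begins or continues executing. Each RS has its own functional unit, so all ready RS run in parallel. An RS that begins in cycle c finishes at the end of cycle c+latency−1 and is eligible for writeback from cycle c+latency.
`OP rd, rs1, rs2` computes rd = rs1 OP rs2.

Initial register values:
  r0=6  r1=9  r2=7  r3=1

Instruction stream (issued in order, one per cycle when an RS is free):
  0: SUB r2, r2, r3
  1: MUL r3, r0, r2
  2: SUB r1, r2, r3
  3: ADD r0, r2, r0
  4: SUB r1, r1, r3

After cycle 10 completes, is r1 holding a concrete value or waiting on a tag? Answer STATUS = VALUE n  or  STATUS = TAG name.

  c1: issue SUB r2<-Add1  regs: r0:6,r1:9,r2:Add1,r3:1
  c2: issue MUL r3<-Mul1  regs: r0:6,r1:9,r2:Add1,r3:Mul1
  c3: CDB Add1=6; issue SUB r1<-Add1  regs: r0:6,r1:Add1,r2:6,r3:Mul1
  c4: issue ADD r0<-Add2  regs: r0:Add2,r1:Add1,r2:6,r3:Mul1
  c5: issue SUB r1<-Add3  regs: r0:Add2,r1:Add3,r2:6,r3:Mul1
  c6: CDB Add2=12  regs: r0:12,r1:Add3,r2:6,r3:Mul1
  c7: CDB Mul1=36  regs: r0:12,r1:Add3,r2:6,r3:36
  c8: -  regs: r0:12,r1:Add3,r2:6,r3:36
  c9: CDB Add1=-30  regs: r0:12,r1:Add3,r2:6,r3:36
  c10: -  regs: r0:12,r1:Add3,r2:6,r3:36

STATUS = TAG Add3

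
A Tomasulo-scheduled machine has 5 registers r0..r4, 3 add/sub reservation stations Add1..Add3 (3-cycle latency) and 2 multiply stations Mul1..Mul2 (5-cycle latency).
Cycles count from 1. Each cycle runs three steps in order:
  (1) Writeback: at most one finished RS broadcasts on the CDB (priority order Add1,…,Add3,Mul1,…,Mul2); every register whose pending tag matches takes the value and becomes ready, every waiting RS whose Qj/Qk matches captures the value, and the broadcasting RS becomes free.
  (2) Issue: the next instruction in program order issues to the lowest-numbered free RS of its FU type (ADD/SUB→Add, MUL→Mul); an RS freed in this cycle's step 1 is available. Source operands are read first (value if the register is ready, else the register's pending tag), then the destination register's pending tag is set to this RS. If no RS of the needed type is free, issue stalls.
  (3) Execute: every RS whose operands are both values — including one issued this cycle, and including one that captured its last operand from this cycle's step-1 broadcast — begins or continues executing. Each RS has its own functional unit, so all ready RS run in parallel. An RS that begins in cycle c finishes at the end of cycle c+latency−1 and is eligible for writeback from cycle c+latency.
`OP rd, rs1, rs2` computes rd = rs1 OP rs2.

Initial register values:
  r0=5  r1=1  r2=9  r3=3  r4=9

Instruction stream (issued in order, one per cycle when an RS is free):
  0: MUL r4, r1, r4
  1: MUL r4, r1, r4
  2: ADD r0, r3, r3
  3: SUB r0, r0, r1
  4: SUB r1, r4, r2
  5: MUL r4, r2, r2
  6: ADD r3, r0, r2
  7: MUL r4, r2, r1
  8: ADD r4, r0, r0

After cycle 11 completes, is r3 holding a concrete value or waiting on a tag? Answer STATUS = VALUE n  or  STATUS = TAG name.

  c1: issue MUL r4<-Mul1  regs: r0:5,r1:1,r2:9,r3:3,r4:Mul1
  c2: issue MUL r4<-Mul2  regs: r0:5,r1:1,r2:9,r3:3,r4:Mul2
  c3: issue ADD r0<-Add1  regs: r0:Add1,r1:1,r2:9,r3:3,r4:Mul2
  c4: issue SUB r0<-Add2  regs: r0:Add2,r1:1,r2:9,r3:3,r4:Mul2
  c5: issue SUB r1<-Add3  regs: r0:Add2,r1:Add3,r2:9,r3:3,r4:Mul2
  c6: CDB Add1=6; stall  regs: r0:Add2,r1:Add3,r2:9,r3:3,r4:Mul2
  c7: CDB Mul1=9; issue MUL r4<-Mul1  regs: r0:Add2,r1:Add3,r2:9,r3:3,r4:Mul1
  c8: issue ADD r3<-Add1  regs: r0:Add2,r1:Add3,r2:9,r3:Add1,r4:Mul1
  c9: CDB Add2=5; stall  regs: r0:5,r1:Add3,r2:9,r3:Add1,r4:Mul1
  c10: stall  regs: r0:5,r1:Add3,r2:9,r3:Add1,r4:Mul1
  c11: stall  regs: r0:5,r1:Add3,r2:9,r3:Add1,r4:Mul1

STATUS = TAG Add1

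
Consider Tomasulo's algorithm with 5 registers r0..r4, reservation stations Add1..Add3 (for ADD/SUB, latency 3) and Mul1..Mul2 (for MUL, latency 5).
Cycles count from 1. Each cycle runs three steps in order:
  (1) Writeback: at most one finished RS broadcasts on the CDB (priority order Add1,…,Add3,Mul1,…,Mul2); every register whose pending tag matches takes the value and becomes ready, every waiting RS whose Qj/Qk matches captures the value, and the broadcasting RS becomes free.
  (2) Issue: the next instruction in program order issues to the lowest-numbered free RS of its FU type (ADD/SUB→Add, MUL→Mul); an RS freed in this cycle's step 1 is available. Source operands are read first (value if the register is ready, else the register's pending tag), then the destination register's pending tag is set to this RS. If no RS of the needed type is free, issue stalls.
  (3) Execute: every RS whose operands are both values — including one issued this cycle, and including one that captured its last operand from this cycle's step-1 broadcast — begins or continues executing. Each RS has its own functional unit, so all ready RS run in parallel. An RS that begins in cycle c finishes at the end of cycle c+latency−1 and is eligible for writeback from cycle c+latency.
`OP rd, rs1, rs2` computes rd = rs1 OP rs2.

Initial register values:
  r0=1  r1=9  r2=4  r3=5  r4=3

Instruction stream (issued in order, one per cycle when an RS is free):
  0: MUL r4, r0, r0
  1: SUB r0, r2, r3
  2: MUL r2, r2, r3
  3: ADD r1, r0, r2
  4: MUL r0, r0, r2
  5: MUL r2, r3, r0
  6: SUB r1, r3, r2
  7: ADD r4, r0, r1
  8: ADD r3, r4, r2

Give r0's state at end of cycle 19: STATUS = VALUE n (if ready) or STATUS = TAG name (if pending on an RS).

STATUS = VALUE -20

c1: issue MUL r4<-Mul1 | r0:1,r1:9,r2:4,r3:5,r4:Mul1
c2: issue SUB r0<-Add1 | r0:Add1,r1:9,r2:4,r3:5,r4:Mul1
c3: issue MUL r2<-Mul2 | r0:Add1,r1:9,r2:Mul2,r3:5,r4:Mul1
c4: issue ADD r1<-Add2 | r0:Add1,r1:Add2,r2:Mul2,r3:5,r4:Mul1
c5: CDB Add1=-1; stall | r0:-1,r1:Add2,r2:Mul2,r3:5,r4:Mul1
c6: CDB Mul1=1; issue MUL r0<-Mul1 | r0:Mul1,r1:Add2,r2:Mul2,r3:5,r4:1
c7: stall | r0:Mul1,r1:Add2,r2:Mul2,r3:5,r4:1
c8: CDB Mul2=20; issue MUL r2<-Mul2 | r0:Mul1,r1:Add2,r2:Mul2,r3:5,r4:1
c9: issue SUB r1<-Add1 | r0:Mul1,r1:Add1,r2:Mul2,r3:5,r4:1
c10: issue ADD r4<-Add3 | r0:Mul1,r1:Add1,r2:Mul2,r3:5,r4:Add3
c11: CDB Add2=19; issue ADD r3<-Add2 | r0:Mul1,r1:Add1,r2:Mul2,r3:Add2,r4:Add3
c12: - | r0:Mul1,r1:Add1,r2:Mul2,r3:Add2,r4:Add3
c13: CDB Mul1=-20 | r0:-20,r1:Add1,r2:Mul2,r3:Add2,r4:Add3
c14: - | r0:-20,r1:Add1,r2:Mul2,r3:Add2,r4:Add3
c15: - | r0:-20,r1:Add1,r2:Mul2,r3:Add2,r4:Add3
c16: - | r0:-20,r1:Add1,r2:Mul2,r3:Add2,r4:Add3
c17: - | r0:-20,r1:Add1,r2:Mul2,r3:Add2,r4:Add3
c18: CDB Mul2=-100 | r0:-20,r1:Add1,r2:-100,r3:Add2,r4:Add3
c19: - | r0:-20,r1:Add1,r2:-100,r3:Add2,r4:Add3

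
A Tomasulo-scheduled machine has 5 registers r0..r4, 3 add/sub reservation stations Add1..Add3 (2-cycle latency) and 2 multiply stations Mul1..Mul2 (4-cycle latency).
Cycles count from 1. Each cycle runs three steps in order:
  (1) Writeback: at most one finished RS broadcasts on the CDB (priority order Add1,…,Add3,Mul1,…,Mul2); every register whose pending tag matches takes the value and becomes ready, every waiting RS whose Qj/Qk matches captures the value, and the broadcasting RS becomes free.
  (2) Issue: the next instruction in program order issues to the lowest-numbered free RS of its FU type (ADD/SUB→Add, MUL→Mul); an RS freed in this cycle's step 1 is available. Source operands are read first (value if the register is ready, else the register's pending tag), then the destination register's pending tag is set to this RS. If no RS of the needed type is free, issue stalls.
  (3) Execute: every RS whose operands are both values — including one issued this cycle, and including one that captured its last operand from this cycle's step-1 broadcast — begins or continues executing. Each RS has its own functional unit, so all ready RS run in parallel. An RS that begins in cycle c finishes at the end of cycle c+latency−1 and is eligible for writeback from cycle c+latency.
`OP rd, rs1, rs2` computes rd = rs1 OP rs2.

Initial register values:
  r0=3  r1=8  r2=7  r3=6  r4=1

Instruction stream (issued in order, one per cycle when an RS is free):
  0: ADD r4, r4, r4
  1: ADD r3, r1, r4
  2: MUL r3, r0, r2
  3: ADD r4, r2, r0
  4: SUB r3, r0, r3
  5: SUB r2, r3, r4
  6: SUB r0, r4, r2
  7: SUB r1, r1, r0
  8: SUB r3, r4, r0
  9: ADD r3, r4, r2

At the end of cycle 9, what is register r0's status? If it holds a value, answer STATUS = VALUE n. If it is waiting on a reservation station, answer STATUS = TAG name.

STATUS = TAG Add3

  c1: issue ADD r4<-Add1  regs: r0:3,r1:8,r2:7,r3:6,r4:Add1
  c2: issue ADD r3<-Add2  regs: r0:3,r1:8,r2:7,r3:Add2,r4:Add1
  c3: CDB Add1=2; issue MUL r3<-Mul1  regs: r0:3,r1:8,r2:7,r3:Mul1,r4:2
  c4: issue ADD r4<-Add1  regs: r0:3,r1:8,r2:7,r3:Mul1,r4:Add1
  c5: CDB Add2=10; issue SUB r3<-Add2  regs: r0:3,r1:8,r2:7,r3:Add2,r4:Add1
  c6: CDB Add1=10; issue SUB r2<-Add1  regs: r0:3,r1:8,r2:Add1,r3:Add2,r4:10
  c7: CDB Mul1=21; issue SUB r0<-Add3  regs: r0:Add3,r1:8,r2:Add1,r3:Add2,r4:10
  c8: stall  regs: r0:Add3,r1:8,r2:Add1,r3:Add2,r4:10
  c9: CDB Add2=-18; issue SUB r1<-Add2  regs: r0:Add3,r1:Add2,r2:Add1,r3:-18,r4:10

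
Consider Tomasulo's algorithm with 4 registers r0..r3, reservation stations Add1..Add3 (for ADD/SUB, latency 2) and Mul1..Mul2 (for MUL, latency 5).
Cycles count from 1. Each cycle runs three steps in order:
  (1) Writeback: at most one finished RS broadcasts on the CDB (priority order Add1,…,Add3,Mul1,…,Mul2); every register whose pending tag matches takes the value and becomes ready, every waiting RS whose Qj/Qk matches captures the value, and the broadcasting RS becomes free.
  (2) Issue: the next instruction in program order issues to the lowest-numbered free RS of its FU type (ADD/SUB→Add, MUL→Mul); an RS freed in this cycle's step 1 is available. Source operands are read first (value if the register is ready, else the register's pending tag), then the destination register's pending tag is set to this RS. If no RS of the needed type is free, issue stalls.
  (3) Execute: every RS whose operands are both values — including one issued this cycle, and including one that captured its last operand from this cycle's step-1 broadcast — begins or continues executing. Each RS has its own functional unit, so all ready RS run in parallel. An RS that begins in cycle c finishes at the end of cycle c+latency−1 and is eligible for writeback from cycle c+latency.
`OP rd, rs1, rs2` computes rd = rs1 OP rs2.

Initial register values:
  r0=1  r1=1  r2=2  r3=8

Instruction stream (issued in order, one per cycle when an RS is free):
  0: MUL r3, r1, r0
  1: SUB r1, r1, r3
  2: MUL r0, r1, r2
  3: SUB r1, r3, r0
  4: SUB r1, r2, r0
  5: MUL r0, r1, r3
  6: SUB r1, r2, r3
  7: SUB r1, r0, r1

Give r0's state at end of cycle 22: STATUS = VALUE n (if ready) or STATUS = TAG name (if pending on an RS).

STATUS = VALUE 2

  c1: issue MUL r3<-Mul1  regs: r0:1,r1:1,r2:2,r3:Mul1
  c2: issue SUB r1<-Add1  regs: r0:1,r1:Add1,r2:2,r3:Mul1
  c3: issue MUL r0<-Mul2  regs: r0:Mul2,r1:Add1,r2:2,r3:Mul1
  c4: issue SUB r1<-Add2  regs: r0:Mul2,r1:Add2,r2:2,r3:Mul1
  c5: issue SUB r1<-Add3  regs: r0:Mul2,r1:Add3,r2:2,r3:Mul1
  c6: CDB Mul1=1; issue MUL r0<-Mul1  regs: r0:Mul1,r1:Add3,r2:2,r3:1
  c7: stall  regs: r0:Mul1,r1:Add3,r2:2,r3:1
  c8: CDB Add1=0; issue SUB r1<-Add1  regs: r0:Mul1,r1:Add1,r2:2,r3:1
  c9: stall  regs: r0:Mul1,r1:Add1,r2:2,r3:1
  c10: CDB Add1=1; issue SUB r1<-Add1  regs: r0:Mul1,r1:Add1,r2:2,r3:1
  c11: -  regs: r0:Mul1,r1:Add1,r2:2,r3:1
  c12: -  regs: r0:Mul1,r1:Add1,r2:2,r3:1
  c13: CDB Mul2=0  regs: r0:Mul1,r1:Add1,r2:2,r3:1
  c14: -  regs: r0:Mul1,r1:Add1,r2:2,r3:1
  c15: CDB Add2=1  regs: r0:Mul1,r1:Add1,r2:2,r3:1
  c16: CDB Add3=2  regs: r0:Mul1,r1:Add1,r2:2,r3:1
  c17: -  regs: r0:Mul1,r1:Add1,r2:2,r3:1
  c18: -  regs: r0:Mul1,r1:Add1,r2:2,r3:1
  c19: -  regs: r0:Mul1,r1:Add1,r2:2,r3:1
  c20: -  regs: r0:Mul1,r1:Add1,r2:2,r3:1
  c21: CDB Mul1=2  regs: r0:2,r1:Add1,r2:2,r3:1
  c22: -  regs: r0:2,r1:Add1,r2:2,r3:1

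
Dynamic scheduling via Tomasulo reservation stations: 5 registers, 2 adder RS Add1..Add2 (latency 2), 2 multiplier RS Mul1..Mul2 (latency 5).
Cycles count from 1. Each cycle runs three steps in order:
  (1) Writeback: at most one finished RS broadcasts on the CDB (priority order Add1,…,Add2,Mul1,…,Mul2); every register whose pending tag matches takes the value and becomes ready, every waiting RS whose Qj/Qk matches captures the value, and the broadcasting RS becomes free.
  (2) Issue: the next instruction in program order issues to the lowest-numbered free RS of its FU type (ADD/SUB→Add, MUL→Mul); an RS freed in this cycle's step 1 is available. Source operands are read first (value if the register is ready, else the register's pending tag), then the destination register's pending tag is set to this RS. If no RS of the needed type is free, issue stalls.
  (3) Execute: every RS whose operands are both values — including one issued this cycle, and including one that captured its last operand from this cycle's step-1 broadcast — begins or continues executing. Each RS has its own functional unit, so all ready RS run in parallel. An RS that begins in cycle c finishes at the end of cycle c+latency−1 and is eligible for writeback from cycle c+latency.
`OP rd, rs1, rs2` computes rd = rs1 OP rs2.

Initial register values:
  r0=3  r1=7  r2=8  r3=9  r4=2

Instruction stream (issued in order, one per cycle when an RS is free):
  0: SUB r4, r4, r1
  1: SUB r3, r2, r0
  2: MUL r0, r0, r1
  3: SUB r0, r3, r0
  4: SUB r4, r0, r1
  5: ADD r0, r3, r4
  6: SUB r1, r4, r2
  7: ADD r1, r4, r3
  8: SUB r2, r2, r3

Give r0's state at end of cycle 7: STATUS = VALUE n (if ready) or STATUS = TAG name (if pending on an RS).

STATUS = TAG Add1

cycle 1: issue SUB r4<-Add1 // r0:3,r1:7,r2:8,r3:9,r4:Add1
cycle 2: issue SUB r3<-Add2 // r0:3,r1:7,r2:8,r3:Add2,r4:Add1
cycle 3: CDB Add1=-5; issue MUL r0<-Mul1 // r0:Mul1,r1:7,r2:8,r3:Add2,r4:-5
cycle 4: CDB Add2=5; issue SUB r0<-Add1 // r0:Add1,r1:7,r2:8,r3:5,r4:-5
cycle 5: issue SUB r4<-Add2 // r0:Add1,r1:7,r2:8,r3:5,r4:Add2
cycle 6: stall // r0:Add1,r1:7,r2:8,r3:5,r4:Add2
cycle 7: stall // r0:Add1,r1:7,r2:8,r3:5,r4:Add2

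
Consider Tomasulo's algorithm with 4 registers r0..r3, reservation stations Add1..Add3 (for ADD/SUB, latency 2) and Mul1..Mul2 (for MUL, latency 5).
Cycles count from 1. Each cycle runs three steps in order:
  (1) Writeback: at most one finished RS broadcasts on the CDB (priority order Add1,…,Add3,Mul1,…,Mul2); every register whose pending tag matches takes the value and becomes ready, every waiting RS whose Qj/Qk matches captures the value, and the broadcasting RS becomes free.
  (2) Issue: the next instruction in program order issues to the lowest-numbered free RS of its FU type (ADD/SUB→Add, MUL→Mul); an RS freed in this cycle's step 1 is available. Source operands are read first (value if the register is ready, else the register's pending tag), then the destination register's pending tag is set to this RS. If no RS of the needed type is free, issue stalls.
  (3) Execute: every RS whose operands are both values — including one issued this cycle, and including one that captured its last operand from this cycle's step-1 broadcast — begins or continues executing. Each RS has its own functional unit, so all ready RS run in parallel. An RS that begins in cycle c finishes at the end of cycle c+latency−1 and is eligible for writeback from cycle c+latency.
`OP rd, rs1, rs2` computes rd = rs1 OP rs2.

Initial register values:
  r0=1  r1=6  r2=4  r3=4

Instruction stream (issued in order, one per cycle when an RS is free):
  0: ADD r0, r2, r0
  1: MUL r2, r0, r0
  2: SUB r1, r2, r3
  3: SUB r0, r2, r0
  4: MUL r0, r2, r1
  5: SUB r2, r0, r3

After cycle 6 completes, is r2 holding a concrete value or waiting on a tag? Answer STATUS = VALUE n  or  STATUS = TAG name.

STATUS = TAG Add3

c1: issue ADD r0<-Add1 | r0:Add1,r1:6,r2:4,r3:4
c2: issue MUL r2<-Mul1 | r0:Add1,r1:6,r2:Mul1,r3:4
c3: CDB Add1=5; issue SUB r1<-Add1 | r0:5,r1:Add1,r2:Mul1,r3:4
c4: issue SUB r0<-Add2 | r0:Add2,r1:Add1,r2:Mul1,r3:4
c5: issue MUL r0<-Mul2 | r0:Mul2,r1:Add1,r2:Mul1,r3:4
c6: issue SUB r2<-Add3 | r0:Mul2,r1:Add1,r2:Add3,r3:4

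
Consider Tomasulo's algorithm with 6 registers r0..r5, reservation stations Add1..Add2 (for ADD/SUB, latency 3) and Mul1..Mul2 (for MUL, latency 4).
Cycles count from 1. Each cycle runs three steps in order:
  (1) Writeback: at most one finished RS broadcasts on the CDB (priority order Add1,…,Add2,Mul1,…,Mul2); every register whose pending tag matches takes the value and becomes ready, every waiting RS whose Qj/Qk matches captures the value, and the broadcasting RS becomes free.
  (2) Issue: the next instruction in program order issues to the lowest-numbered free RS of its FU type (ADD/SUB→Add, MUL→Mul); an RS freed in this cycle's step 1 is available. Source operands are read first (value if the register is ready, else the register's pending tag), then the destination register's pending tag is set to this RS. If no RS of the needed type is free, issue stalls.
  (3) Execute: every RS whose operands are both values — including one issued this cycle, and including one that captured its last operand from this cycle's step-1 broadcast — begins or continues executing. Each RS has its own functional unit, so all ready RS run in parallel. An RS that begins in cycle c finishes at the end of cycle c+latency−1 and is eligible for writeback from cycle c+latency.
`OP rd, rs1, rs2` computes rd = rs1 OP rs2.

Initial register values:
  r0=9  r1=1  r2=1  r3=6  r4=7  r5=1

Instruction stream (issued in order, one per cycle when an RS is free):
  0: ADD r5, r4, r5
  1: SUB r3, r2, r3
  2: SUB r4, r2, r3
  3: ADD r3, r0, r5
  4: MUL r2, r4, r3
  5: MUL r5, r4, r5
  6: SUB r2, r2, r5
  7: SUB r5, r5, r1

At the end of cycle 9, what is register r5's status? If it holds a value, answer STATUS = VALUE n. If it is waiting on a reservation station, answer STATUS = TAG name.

c1: issue ADD r5<-Add1 | r0:9,r1:1,r2:1,r3:6,r4:7,r5:Add1
c2: issue SUB r3<-Add2 | r0:9,r1:1,r2:1,r3:Add2,r4:7,r5:Add1
c3: stall | r0:9,r1:1,r2:1,r3:Add2,r4:7,r5:Add1
c4: CDB Add1=8; issue SUB r4<-Add1 | r0:9,r1:1,r2:1,r3:Add2,r4:Add1,r5:8
c5: CDB Add2=-5; issue ADD r3<-Add2 | r0:9,r1:1,r2:1,r3:Add2,r4:Add1,r5:8
c6: issue MUL r2<-Mul1 | r0:9,r1:1,r2:Mul1,r3:Add2,r4:Add1,r5:8
c7: issue MUL r5<-Mul2 | r0:9,r1:1,r2:Mul1,r3:Add2,r4:Add1,r5:Mul2
c8: CDB Add1=6; issue SUB r2<-Add1 | r0:9,r1:1,r2:Add1,r3:Add2,r4:6,r5:Mul2
c9: CDB Add2=17; issue SUB r5<-Add2 | r0:9,r1:1,r2:Add1,r3:17,r4:6,r5:Add2

STATUS = TAG Add2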